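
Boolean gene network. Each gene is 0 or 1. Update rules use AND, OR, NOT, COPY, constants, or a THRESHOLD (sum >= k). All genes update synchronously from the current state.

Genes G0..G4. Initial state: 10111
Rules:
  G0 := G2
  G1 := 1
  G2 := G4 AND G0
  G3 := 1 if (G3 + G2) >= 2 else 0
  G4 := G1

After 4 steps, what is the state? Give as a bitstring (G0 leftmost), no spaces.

Step 1: G0=G2=1 G1=1(const) G2=G4&G0=1&1=1 G3=(1+1>=2)=1 G4=G1=0 -> 11110
Step 2: G0=G2=1 G1=1(const) G2=G4&G0=0&1=0 G3=(1+1>=2)=1 G4=G1=1 -> 11011
Step 3: G0=G2=0 G1=1(const) G2=G4&G0=1&1=1 G3=(1+0>=2)=0 G4=G1=1 -> 01101
Step 4: G0=G2=1 G1=1(const) G2=G4&G0=1&0=0 G3=(0+1>=2)=0 G4=G1=1 -> 11001

11001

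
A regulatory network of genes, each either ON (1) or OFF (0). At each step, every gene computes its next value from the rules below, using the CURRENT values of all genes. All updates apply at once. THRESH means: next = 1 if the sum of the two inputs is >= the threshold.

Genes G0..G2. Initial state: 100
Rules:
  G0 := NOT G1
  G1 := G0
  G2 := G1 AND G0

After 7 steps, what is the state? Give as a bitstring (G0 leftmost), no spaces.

Step 1: G0=NOT G1=NOT 0=1 G1=G0=1 G2=G1&G0=0&1=0 -> 110
Step 2: G0=NOT G1=NOT 1=0 G1=G0=1 G2=G1&G0=1&1=1 -> 011
Step 3: G0=NOT G1=NOT 1=0 G1=G0=0 G2=G1&G0=1&0=0 -> 000
Step 4: G0=NOT G1=NOT 0=1 G1=G0=0 G2=G1&G0=0&0=0 -> 100
Step 5: G0=NOT G1=NOT 0=1 G1=G0=1 G2=G1&G0=0&1=0 -> 110
Step 6: G0=NOT G1=NOT 1=0 G1=G0=1 G2=G1&G0=1&1=1 -> 011
Step 7: G0=NOT G1=NOT 1=0 G1=G0=0 G2=G1&G0=1&0=0 -> 000

000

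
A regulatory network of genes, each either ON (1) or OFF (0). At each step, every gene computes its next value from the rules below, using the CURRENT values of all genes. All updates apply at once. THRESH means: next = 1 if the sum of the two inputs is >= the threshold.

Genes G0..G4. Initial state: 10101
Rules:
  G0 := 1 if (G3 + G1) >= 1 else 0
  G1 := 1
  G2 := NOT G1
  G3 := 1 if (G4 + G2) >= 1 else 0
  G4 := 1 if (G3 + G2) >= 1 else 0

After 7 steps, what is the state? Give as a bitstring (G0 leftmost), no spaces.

Step 1: G0=(0+0>=1)=0 G1=1(const) G2=NOT G1=NOT 0=1 G3=(1+1>=1)=1 G4=(0+1>=1)=1 -> 01111
Step 2: G0=(1+1>=1)=1 G1=1(const) G2=NOT G1=NOT 1=0 G3=(1+1>=1)=1 G4=(1+1>=1)=1 -> 11011
Step 3: G0=(1+1>=1)=1 G1=1(const) G2=NOT G1=NOT 1=0 G3=(1+0>=1)=1 G4=(1+0>=1)=1 -> 11011
Step 4: G0=(1+1>=1)=1 G1=1(const) G2=NOT G1=NOT 1=0 G3=(1+0>=1)=1 G4=(1+0>=1)=1 -> 11011
Step 5: G0=(1+1>=1)=1 G1=1(const) G2=NOT G1=NOT 1=0 G3=(1+0>=1)=1 G4=(1+0>=1)=1 -> 11011
Step 6: G0=(1+1>=1)=1 G1=1(const) G2=NOT G1=NOT 1=0 G3=(1+0>=1)=1 G4=(1+0>=1)=1 -> 11011
Step 7: G0=(1+1>=1)=1 G1=1(const) G2=NOT G1=NOT 1=0 G3=(1+0>=1)=1 G4=(1+0>=1)=1 -> 11011

11011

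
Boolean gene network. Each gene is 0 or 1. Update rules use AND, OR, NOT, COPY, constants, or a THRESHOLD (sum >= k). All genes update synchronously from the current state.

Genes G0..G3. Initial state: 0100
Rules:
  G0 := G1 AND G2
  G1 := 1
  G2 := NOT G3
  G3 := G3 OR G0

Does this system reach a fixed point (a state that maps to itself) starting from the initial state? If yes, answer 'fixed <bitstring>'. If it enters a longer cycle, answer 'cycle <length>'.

Answer: fixed 0101

Derivation:
Step 0: 0100
Step 1: G0=G1&G2=1&0=0 G1=1(const) G2=NOT G3=NOT 0=1 G3=G3|G0=0|0=0 -> 0110
Step 2: G0=G1&G2=1&1=1 G1=1(const) G2=NOT G3=NOT 0=1 G3=G3|G0=0|0=0 -> 1110
Step 3: G0=G1&G2=1&1=1 G1=1(const) G2=NOT G3=NOT 0=1 G3=G3|G0=0|1=1 -> 1111
Step 4: G0=G1&G2=1&1=1 G1=1(const) G2=NOT G3=NOT 1=0 G3=G3|G0=1|1=1 -> 1101
Step 5: G0=G1&G2=1&0=0 G1=1(const) G2=NOT G3=NOT 1=0 G3=G3|G0=1|1=1 -> 0101
Step 6: G0=G1&G2=1&0=0 G1=1(const) G2=NOT G3=NOT 1=0 G3=G3|G0=1|0=1 -> 0101
Fixed point reached at step 5: 0101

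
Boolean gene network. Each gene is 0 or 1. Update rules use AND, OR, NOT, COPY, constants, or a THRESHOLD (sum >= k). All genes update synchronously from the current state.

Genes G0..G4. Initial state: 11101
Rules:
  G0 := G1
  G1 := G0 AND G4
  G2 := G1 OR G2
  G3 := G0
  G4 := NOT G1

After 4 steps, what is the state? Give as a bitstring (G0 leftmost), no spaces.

Step 1: G0=G1=1 G1=G0&G4=1&1=1 G2=G1|G2=1|1=1 G3=G0=1 G4=NOT G1=NOT 1=0 -> 11110
Step 2: G0=G1=1 G1=G0&G4=1&0=0 G2=G1|G2=1|1=1 G3=G0=1 G4=NOT G1=NOT 1=0 -> 10110
Step 3: G0=G1=0 G1=G0&G4=1&0=0 G2=G1|G2=0|1=1 G3=G0=1 G4=NOT G1=NOT 0=1 -> 00111
Step 4: G0=G1=0 G1=G0&G4=0&1=0 G2=G1|G2=0|1=1 G3=G0=0 G4=NOT G1=NOT 0=1 -> 00101

00101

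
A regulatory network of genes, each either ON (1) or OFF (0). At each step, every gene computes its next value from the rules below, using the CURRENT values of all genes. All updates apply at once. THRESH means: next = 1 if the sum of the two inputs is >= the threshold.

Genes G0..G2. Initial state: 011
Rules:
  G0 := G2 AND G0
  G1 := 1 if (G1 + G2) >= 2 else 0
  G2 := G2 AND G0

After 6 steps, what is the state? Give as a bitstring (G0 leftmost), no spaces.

Step 1: G0=G2&G0=1&0=0 G1=(1+1>=2)=1 G2=G2&G0=1&0=0 -> 010
Step 2: G0=G2&G0=0&0=0 G1=(1+0>=2)=0 G2=G2&G0=0&0=0 -> 000
Step 3: G0=G2&G0=0&0=0 G1=(0+0>=2)=0 G2=G2&G0=0&0=0 -> 000
Step 4: G0=G2&G0=0&0=0 G1=(0+0>=2)=0 G2=G2&G0=0&0=0 -> 000
Step 5: G0=G2&G0=0&0=0 G1=(0+0>=2)=0 G2=G2&G0=0&0=0 -> 000
Step 6: G0=G2&G0=0&0=0 G1=(0+0>=2)=0 G2=G2&G0=0&0=0 -> 000

000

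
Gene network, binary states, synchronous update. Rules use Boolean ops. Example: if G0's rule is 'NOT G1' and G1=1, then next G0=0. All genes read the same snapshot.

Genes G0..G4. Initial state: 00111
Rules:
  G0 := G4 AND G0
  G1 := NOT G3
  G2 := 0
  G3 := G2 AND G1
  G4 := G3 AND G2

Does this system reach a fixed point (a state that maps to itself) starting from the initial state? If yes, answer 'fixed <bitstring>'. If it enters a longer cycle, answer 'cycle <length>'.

Step 0: 00111
Step 1: G0=G4&G0=1&0=0 G1=NOT G3=NOT 1=0 G2=0(const) G3=G2&G1=1&0=0 G4=G3&G2=1&1=1 -> 00001
Step 2: G0=G4&G0=1&0=0 G1=NOT G3=NOT 0=1 G2=0(const) G3=G2&G1=0&0=0 G4=G3&G2=0&0=0 -> 01000
Step 3: G0=G4&G0=0&0=0 G1=NOT G3=NOT 0=1 G2=0(const) G3=G2&G1=0&1=0 G4=G3&G2=0&0=0 -> 01000
Fixed point reached at step 2: 01000

Answer: fixed 01000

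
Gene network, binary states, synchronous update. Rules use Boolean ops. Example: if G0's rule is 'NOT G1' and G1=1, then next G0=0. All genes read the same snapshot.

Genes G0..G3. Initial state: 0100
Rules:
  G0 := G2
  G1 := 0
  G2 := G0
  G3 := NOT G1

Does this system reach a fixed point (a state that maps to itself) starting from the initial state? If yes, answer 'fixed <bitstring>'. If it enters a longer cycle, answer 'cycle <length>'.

Answer: fixed 0001

Derivation:
Step 0: 0100
Step 1: G0=G2=0 G1=0(const) G2=G0=0 G3=NOT G1=NOT 1=0 -> 0000
Step 2: G0=G2=0 G1=0(const) G2=G0=0 G3=NOT G1=NOT 0=1 -> 0001
Step 3: G0=G2=0 G1=0(const) G2=G0=0 G3=NOT G1=NOT 0=1 -> 0001
Fixed point reached at step 2: 0001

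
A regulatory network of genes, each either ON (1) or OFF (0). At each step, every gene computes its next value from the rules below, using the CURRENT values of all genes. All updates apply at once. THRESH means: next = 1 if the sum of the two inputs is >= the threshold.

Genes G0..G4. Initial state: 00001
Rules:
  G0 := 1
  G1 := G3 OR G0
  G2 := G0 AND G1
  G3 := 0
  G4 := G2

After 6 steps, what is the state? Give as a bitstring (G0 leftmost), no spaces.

Step 1: G0=1(const) G1=G3|G0=0|0=0 G2=G0&G1=0&0=0 G3=0(const) G4=G2=0 -> 10000
Step 2: G0=1(const) G1=G3|G0=0|1=1 G2=G0&G1=1&0=0 G3=0(const) G4=G2=0 -> 11000
Step 3: G0=1(const) G1=G3|G0=0|1=1 G2=G0&G1=1&1=1 G3=0(const) G4=G2=0 -> 11100
Step 4: G0=1(const) G1=G3|G0=0|1=1 G2=G0&G1=1&1=1 G3=0(const) G4=G2=1 -> 11101
Step 5: G0=1(const) G1=G3|G0=0|1=1 G2=G0&G1=1&1=1 G3=0(const) G4=G2=1 -> 11101
Step 6: G0=1(const) G1=G3|G0=0|1=1 G2=G0&G1=1&1=1 G3=0(const) G4=G2=1 -> 11101

11101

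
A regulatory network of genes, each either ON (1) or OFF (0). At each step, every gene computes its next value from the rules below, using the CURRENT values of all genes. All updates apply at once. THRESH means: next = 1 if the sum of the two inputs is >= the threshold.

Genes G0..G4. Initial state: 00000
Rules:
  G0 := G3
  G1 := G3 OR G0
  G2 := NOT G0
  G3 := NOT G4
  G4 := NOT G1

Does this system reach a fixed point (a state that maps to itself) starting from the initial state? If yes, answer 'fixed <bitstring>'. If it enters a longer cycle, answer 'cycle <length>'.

Step 0: 00000
Step 1: G0=G3=0 G1=G3|G0=0|0=0 G2=NOT G0=NOT 0=1 G3=NOT G4=NOT 0=1 G4=NOT G1=NOT 0=1 -> 00111
Step 2: G0=G3=1 G1=G3|G0=1|0=1 G2=NOT G0=NOT 0=1 G3=NOT G4=NOT 1=0 G4=NOT G1=NOT 0=1 -> 11101
Step 3: G0=G3=0 G1=G3|G0=0|1=1 G2=NOT G0=NOT 1=0 G3=NOT G4=NOT 1=0 G4=NOT G1=NOT 1=0 -> 01000
Step 4: G0=G3=0 G1=G3|G0=0|0=0 G2=NOT G0=NOT 0=1 G3=NOT G4=NOT 0=1 G4=NOT G1=NOT 1=0 -> 00110
Step 5: G0=G3=1 G1=G3|G0=1|0=1 G2=NOT G0=NOT 0=1 G3=NOT G4=NOT 0=1 G4=NOT G1=NOT 0=1 -> 11111
Step 6: G0=G3=1 G1=G3|G0=1|1=1 G2=NOT G0=NOT 1=0 G3=NOT G4=NOT 1=0 G4=NOT G1=NOT 1=0 -> 11000
Step 7: G0=G3=0 G1=G3|G0=0|1=1 G2=NOT G0=NOT 1=0 G3=NOT G4=NOT 0=1 G4=NOT G1=NOT 1=0 -> 01010
Step 8: G0=G3=1 G1=G3|G0=1|0=1 G2=NOT G0=NOT 0=1 G3=NOT G4=NOT 0=1 G4=NOT G1=NOT 1=0 -> 11110
Step 9: G0=G3=1 G1=G3|G0=1|1=1 G2=NOT G0=NOT 1=0 G3=NOT G4=NOT 0=1 G4=NOT G1=NOT 1=0 -> 11010
Step 10: G0=G3=1 G1=G3|G0=1|1=1 G2=NOT G0=NOT 1=0 G3=NOT G4=NOT 0=1 G4=NOT G1=NOT 1=0 -> 11010
Fixed point reached at step 9: 11010

Answer: fixed 11010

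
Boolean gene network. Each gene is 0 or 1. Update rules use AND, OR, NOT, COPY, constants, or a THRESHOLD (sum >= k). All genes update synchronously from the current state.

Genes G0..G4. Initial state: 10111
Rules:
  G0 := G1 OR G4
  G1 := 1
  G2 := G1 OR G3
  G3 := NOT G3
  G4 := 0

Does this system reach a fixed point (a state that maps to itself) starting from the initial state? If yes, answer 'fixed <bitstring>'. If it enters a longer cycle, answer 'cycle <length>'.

Answer: cycle 2

Derivation:
Step 0: 10111
Step 1: G0=G1|G4=0|1=1 G1=1(const) G2=G1|G3=0|1=1 G3=NOT G3=NOT 1=0 G4=0(const) -> 11100
Step 2: G0=G1|G4=1|0=1 G1=1(const) G2=G1|G3=1|0=1 G3=NOT G3=NOT 0=1 G4=0(const) -> 11110
Step 3: G0=G1|G4=1|0=1 G1=1(const) G2=G1|G3=1|1=1 G3=NOT G3=NOT 1=0 G4=0(const) -> 11100
Cycle of length 2 starting at step 1 -> no fixed point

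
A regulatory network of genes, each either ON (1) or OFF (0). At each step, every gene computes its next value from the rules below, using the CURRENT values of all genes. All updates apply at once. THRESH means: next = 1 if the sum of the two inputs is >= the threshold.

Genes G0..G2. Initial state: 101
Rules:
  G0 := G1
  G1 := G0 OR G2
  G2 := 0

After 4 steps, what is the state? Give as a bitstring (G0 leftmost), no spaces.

Step 1: G0=G1=0 G1=G0|G2=1|1=1 G2=0(const) -> 010
Step 2: G0=G1=1 G1=G0|G2=0|0=0 G2=0(const) -> 100
Step 3: G0=G1=0 G1=G0|G2=1|0=1 G2=0(const) -> 010
Step 4: G0=G1=1 G1=G0|G2=0|0=0 G2=0(const) -> 100

100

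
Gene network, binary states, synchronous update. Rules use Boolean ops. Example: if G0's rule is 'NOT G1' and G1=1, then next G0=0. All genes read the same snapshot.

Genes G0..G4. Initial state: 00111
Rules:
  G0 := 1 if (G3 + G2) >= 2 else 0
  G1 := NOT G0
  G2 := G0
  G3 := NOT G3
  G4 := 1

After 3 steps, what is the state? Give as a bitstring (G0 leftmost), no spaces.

Step 1: G0=(1+1>=2)=1 G1=NOT G0=NOT 0=1 G2=G0=0 G3=NOT G3=NOT 1=0 G4=1(const) -> 11001
Step 2: G0=(0+0>=2)=0 G1=NOT G0=NOT 1=0 G2=G0=1 G3=NOT G3=NOT 0=1 G4=1(const) -> 00111
Step 3: G0=(1+1>=2)=1 G1=NOT G0=NOT 0=1 G2=G0=0 G3=NOT G3=NOT 1=0 G4=1(const) -> 11001

11001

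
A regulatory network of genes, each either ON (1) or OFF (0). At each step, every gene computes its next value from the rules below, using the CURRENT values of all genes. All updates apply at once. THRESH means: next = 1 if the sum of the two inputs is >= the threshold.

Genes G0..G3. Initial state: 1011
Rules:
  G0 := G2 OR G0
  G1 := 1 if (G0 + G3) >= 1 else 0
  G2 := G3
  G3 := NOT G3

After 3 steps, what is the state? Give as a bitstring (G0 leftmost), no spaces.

Step 1: G0=G2|G0=1|1=1 G1=(1+1>=1)=1 G2=G3=1 G3=NOT G3=NOT 1=0 -> 1110
Step 2: G0=G2|G0=1|1=1 G1=(1+0>=1)=1 G2=G3=0 G3=NOT G3=NOT 0=1 -> 1101
Step 3: G0=G2|G0=0|1=1 G1=(1+1>=1)=1 G2=G3=1 G3=NOT G3=NOT 1=0 -> 1110

1110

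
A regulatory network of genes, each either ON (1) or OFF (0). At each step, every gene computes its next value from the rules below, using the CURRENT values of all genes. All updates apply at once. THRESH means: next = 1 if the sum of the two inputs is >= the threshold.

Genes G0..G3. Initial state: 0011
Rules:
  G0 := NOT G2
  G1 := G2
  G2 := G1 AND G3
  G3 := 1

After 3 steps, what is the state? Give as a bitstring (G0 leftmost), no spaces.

Step 1: G0=NOT G2=NOT 1=0 G1=G2=1 G2=G1&G3=0&1=0 G3=1(const) -> 0101
Step 2: G0=NOT G2=NOT 0=1 G1=G2=0 G2=G1&G3=1&1=1 G3=1(const) -> 1011
Step 3: G0=NOT G2=NOT 1=0 G1=G2=1 G2=G1&G3=0&1=0 G3=1(const) -> 0101

0101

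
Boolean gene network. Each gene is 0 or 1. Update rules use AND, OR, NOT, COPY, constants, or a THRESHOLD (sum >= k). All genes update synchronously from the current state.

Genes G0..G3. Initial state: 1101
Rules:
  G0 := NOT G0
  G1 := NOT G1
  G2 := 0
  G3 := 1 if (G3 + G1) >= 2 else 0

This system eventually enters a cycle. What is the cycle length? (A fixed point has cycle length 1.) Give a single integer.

Step 0: 1101
Step 1: G0=NOT G0=NOT 1=0 G1=NOT G1=NOT 1=0 G2=0(const) G3=(1+1>=2)=1 -> 0001
Step 2: G0=NOT G0=NOT 0=1 G1=NOT G1=NOT 0=1 G2=0(const) G3=(1+0>=2)=0 -> 1100
Step 3: G0=NOT G0=NOT 1=0 G1=NOT G1=NOT 1=0 G2=0(const) G3=(0+1>=2)=0 -> 0000
Step 4: G0=NOT G0=NOT 0=1 G1=NOT G1=NOT 0=1 G2=0(const) G3=(0+0>=2)=0 -> 1100
State from step 4 equals state from step 2 -> cycle length 2

Answer: 2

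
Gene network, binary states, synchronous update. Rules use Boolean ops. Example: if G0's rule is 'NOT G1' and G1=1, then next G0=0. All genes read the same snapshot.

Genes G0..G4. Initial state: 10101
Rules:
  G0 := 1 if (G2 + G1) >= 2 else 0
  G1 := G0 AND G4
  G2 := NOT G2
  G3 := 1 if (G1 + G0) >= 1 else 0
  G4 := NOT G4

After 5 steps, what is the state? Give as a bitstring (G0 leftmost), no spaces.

Step 1: G0=(1+0>=2)=0 G1=G0&G4=1&1=1 G2=NOT G2=NOT 1=0 G3=(0+1>=1)=1 G4=NOT G4=NOT 1=0 -> 01010
Step 2: G0=(0+1>=2)=0 G1=G0&G4=0&0=0 G2=NOT G2=NOT 0=1 G3=(1+0>=1)=1 G4=NOT G4=NOT 0=1 -> 00111
Step 3: G0=(1+0>=2)=0 G1=G0&G4=0&1=0 G2=NOT G2=NOT 1=0 G3=(0+0>=1)=0 G4=NOT G4=NOT 1=0 -> 00000
Step 4: G0=(0+0>=2)=0 G1=G0&G4=0&0=0 G2=NOT G2=NOT 0=1 G3=(0+0>=1)=0 G4=NOT G4=NOT 0=1 -> 00101
Step 5: G0=(1+0>=2)=0 G1=G0&G4=0&1=0 G2=NOT G2=NOT 1=0 G3=(0+0>=1)=0 G4=NOT G4=NOT 1=0 -> 00000

00000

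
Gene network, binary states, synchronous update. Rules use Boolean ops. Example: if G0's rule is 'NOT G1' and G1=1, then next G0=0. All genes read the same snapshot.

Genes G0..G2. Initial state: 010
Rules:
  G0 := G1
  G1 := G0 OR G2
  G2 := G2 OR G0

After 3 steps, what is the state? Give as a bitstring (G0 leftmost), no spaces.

Step 1: G0=G1=1 G1=G0|G2=0|0=0 G2=G2|G0=0|0=0 -> 100
Step 2: G0=G1=0 G1=G0|G2=1|0=1 G2=G2|G0=0|1=1 -> 011
Step 3: G0=G1=1 G1=G0|G2=0|1=1 G2=G2|G0=1|0=1 -> 111

111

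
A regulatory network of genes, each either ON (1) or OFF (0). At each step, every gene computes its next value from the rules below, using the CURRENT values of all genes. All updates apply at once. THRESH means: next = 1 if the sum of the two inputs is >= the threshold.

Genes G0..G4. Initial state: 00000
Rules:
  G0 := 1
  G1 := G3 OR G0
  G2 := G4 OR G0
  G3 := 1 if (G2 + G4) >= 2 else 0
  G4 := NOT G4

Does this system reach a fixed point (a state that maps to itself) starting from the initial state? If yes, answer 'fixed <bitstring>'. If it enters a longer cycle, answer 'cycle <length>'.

Answer: cycle 2

Derivation:
Step 0: 00000
Step 1: G0=1(const) G1=G3|G0=0|0=0 G2=G4|G0=0|0=0 G3=(0+0>=2)=0 G4=NOT G4=NOT 0=1 -> 10001
Step 2: G0=1(const) G1=G3|G0=0|1=1 G2=G4|G0=1|1=1 G3=(0+1>=2)=0 G4=NOT G4=NOT 1=0 -> 11100
Step 3: G0=1(const) G1=G3|G0=0|1=1 G2=G4|G0=0|1=1 G3=(1+0>=2)=0 G4=NOT G4=NOT 0=1 -> 11101
Step 4: G0=1(const) G1=G3|G0=0|1=1 G2=G4|G0=1|1=1 G3=(1+1>=2)=1 G4=NOT G4=NOT 1=0 -> 11110
Step 5: G0=1(const) G1=G3|G0=1|1=1 G2=G4|G0=0|1=1 G3=(1+0>=2)=0 G4=NOT G4=NOT 0=1 -> 11101
Cycle of length 2 starting at step 3 -> no fixed point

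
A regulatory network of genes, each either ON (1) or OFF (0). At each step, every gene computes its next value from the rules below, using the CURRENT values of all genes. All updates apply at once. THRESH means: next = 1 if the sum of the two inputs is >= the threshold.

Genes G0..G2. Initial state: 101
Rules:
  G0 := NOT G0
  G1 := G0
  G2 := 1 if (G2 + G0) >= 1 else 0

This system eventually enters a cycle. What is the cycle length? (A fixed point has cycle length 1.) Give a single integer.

Step 0: 101
Step 1: G0=NOT G0=NOT 1=0 G1=G0=1 G2=(1+1>=1)=1 -> 011
Step 2: G0=NOT G0=NOT 0=1 G1=G0=0 G2=(1+0>=1)=1 -> 101
State from step 2 equals state from step 0 -> cycle length 2

Answer: 2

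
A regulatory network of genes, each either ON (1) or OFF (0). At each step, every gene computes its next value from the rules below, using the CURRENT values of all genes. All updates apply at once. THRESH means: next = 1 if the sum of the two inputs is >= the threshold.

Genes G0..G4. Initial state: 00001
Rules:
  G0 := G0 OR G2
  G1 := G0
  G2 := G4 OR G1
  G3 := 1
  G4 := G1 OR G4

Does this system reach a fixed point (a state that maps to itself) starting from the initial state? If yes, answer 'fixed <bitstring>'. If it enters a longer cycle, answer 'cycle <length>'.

Answer: fixed 11111

Derivation:
Step 0: 00001
Step 1: G0=G0|G2=0|0=0 G1=G0=0 G2=G4|G1=1|0=1 G3=1(const) G4=G1|G4=0|1=1 -> 00111
Step 2: G0=G0|G2=0|1=1 G1=G0=0 G2=G4|G1=1|0=1 G3=1(const) G4=G1|G4=0|1=1 -> 10111
Step 3: G0=G0|G2=1|1=1 G1=G0=1 G2=G4|G1=1|0=1 G3=1(const) G4=G1|G4=0|1=1 -> 11111
Step 4: G0=G0|G2=1|1=1 G1=G0=1 G2=G4|G1=1|1=1 G3=1(const) G4=G1|G4=1|1=1 -> 11111
Fixed point reached at step 3: 11111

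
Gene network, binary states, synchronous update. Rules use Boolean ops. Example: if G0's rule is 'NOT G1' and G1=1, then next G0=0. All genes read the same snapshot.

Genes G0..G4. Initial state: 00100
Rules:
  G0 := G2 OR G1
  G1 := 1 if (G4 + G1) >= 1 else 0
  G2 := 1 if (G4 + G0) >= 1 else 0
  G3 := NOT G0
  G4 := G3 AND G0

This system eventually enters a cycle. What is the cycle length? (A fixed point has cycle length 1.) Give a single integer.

Answer: 1

Derivation:
Step 0: 00100
Step 1: G0=G2|G1=1|0=1 G1=(0+0>=1)=0 G2=(0+0>=1)=0 G3=NOT G0=NOT 0=1 G4=G3&G0=0&0=0 -> 10010
Step 2: G0=G2|G1=0|0=0 G1=(0+0>=1)=0 G2=(0+1>=1)=1 G3=NOT G0=NOT 1=0 G4=G3&G0=1&1=1 -> 00101
Step 3: G0=G2|G1=1|0=1 G1=(1+0>=1)=1 G2=(1+0>=1)=1 G3=NOT G0=NOT 0=1 G4=G3&G0=0&0=0 -> 11110
Step 4: G0=G2|G1=1|1=1 G1=(0+1>=1)=1 G2=(0+1>=1)=1 G3=NOT G0=NOT 1=0 G4=G3&G0=1&1=1 -> 11101
Step 5: G0=G2|G1=1|1=1 G1=(1+1>=1)=1 G2=(1+1>=1)=1 G3=NOT G0=NOT 1=0 G4=G3&G0=0&1=0 -> 11100
Step 6: G0=G2|G1=1|1=1 G1=(0+1>=1)=1 G2=(0+1>=1)=1 G3=NOT G0=NOT 1=0 G4=G3&G0=0&1=0 -> 11100
State from step 6 equals state from step 5 -> cycle length 1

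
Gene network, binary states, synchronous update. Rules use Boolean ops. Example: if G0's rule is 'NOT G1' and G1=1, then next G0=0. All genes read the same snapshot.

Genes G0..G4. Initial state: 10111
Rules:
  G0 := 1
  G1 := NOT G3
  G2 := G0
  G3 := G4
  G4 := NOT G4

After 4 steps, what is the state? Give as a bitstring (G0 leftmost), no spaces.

Step 1: G0=1(const) G1=NOT G3=NOT 1=0 G2=G0=1 G3=G4=1 G4=NOT G4=NOT 1=0 -> 10110
Step 2: G0=1(const) G1=NOT G3=NOT 1=0 G2=G0=1 G3=G4=0 G4=NOT G4=NOT 0=1 -> 10101
Step 3: G0=1(const) G1=NOT G3=NOT 0=1 G2=G0=1 G3=G4=1 G4=NOT G4=NOT 1=0 -> 11110
Step 4: G0=1(const) G1=NOT G3=NOT 1=0 G2=G0=1 G3=G4=0 G4=NOT G4=NOT 0=1 -> 10101

10101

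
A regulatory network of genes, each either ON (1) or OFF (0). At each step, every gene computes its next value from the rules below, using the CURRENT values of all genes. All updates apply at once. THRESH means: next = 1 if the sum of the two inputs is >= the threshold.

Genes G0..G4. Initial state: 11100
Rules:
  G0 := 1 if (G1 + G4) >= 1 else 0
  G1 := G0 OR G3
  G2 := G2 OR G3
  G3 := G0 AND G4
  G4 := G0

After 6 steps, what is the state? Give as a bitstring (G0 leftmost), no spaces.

Step 1: G0=(1+0>=1)=1 G1=G0|G3=1|0=1 G2=G2|G3=1|0=1 G3=G0&G4=1&0=0 G4=G0=1 -> 11101
Step 2: G0=(1+1>=1)=1 G1=G0|G3=1|0=1 G2=G2|G3=1|0=1 G3=G0&G4=1&1=1 G4=G0=1 -> 11111
Step 3: G0=(1+1>=1)=1 G1=G0|G3=1|1=1 G2=G2|G3=1|1=1 G3=G0&G4=1&1=1 G4=G0=1 -> 11111
Step 4: G0=(1+1>=1)=1 G1=G0|G3=1|1=1 G2=G2|G3=1|1=1 G3=G0&G4=1&1=1 G4=G0=1 -> 11111
Step 5: G0=(1+1>=1)=1 G1=G0|G3=1|1=1 G2=G2|G3=1|1=1 G3=G0&G4=1&1=1 G4=G0=1 -> 11111
Step 6: G0=(1+1>=1)=1 G1=G0|G3=1|1=1 G2=G2|G3=1|1=1 G3=G0&G4=1&1=1 G4=G0=1 -> 11111

11111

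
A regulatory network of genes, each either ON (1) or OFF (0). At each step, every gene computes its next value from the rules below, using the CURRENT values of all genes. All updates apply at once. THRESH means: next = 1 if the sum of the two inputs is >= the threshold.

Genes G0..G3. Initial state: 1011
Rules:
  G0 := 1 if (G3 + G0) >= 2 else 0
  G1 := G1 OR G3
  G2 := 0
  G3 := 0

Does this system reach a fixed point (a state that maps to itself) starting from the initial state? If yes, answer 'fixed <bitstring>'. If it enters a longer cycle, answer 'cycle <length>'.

Step 0: 1011
Step 1: G0=(1+1>=2)=1 G1=G1|G3=0|1=1 G2=0(const) G3=0(const) -> 1100
Step 2: G0=(0+1>=2)=0 G1=G1|G3=1|0=1 G2=0(const) G3=0(const) -> 0100
Step 3: G0=(0+0>=2)=0 G1=G1|G3=1|0=1 G2=0(const) G3=0(const) -> 0100
Fixed point reached at step 2: 0100

Answer: fixed 0100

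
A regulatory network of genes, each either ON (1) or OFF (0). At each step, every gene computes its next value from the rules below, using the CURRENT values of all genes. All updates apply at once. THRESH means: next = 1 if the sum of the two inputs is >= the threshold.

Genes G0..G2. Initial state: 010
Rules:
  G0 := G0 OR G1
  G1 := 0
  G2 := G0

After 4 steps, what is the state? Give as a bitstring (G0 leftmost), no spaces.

Step 1: G0=G0|G1=0|1=1 G1=0(const) G2=G0=0 -> 100
Step 2: G0=G0|G1=1|0=1 G1=0(const) G2=G0=1 -> 101
Step 3: G0=G0|G1=1|0=1 G1=0(const) G2=G0=1 -> 101
Step 4: G0=G0|G1=1|0=1 G1=0(const) G2=G0=1 -> 101

101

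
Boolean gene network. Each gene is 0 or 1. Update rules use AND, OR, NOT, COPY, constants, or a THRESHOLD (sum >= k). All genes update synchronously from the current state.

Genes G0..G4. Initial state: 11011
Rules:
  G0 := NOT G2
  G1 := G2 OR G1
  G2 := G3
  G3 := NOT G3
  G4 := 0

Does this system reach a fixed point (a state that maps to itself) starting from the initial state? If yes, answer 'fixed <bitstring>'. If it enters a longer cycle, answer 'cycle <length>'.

Answer: cycle 2

Derivation:
Step 0: 11011
Step 1: G0=NOT G2=NOT 0=1 G1=G2|G1=0|1=1 G2=G3=1 G3=NOT G3=NOT 1=0 G4=0(const) -> 11100
Step 2: G0=NOT G2=NOT 1=0 G1=G2|G1=1|1=1 G2=G3=0 G3=NOT G3=NOT 0=1 G4=0(const) -> 01010
Step 3: G0=NOT G2=NOT 0=1 G1=G2|G1=0|1=1 G2=G3=1 G3=NOT G3=NOT 1=0 G4=0(const) -> 11100
Cycle of length 2 starting at step 1 -> no fixed point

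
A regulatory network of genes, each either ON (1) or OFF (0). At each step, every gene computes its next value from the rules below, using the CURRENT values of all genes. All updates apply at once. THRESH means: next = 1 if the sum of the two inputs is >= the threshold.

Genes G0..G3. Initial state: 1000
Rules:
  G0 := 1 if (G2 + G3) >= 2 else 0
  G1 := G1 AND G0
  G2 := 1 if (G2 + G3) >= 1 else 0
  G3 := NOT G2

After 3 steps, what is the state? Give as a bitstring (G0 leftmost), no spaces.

Step 1: G0=(0+0>=2)=0 G1=G1&G0=0&1=0 G2=(0+0>=1)=0 G3=NOT G2=NOT 0=1 -> 0001
Step 2: G0=(0+1>=2)=0 G1=G1&G0=0&0=0 G2=(0+1>=1)=1 G3=NOT G2=NOT 0=1 -> 0011
Step 3: G0=(1+1>=2)=1 G1=G1&G0=0&0=0 G2=(1+1>=1)=1 G3=NOT G2=NOT 1=0 -> 1010

1010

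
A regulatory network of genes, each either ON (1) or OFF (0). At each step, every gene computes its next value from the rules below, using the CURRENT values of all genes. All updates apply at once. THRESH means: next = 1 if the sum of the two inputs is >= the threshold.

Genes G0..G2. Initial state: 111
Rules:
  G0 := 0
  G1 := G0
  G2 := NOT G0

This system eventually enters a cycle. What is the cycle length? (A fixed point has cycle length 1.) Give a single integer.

Step 0: 111
Step 1: G0=0(const) G1=G0=1 G2=NOT G0=NOT 1=0 -> 010
Step 2: G0=0(const) G1=G0=0 G2=NOT G0=NOT 0=1 -> 001
Step 3: G0=0(const) G1=G0=0 G2=NOT G0=NOT 0=1 -> 001
State from step 3 equals state from step 2 -> cycle length 1

Answer: 1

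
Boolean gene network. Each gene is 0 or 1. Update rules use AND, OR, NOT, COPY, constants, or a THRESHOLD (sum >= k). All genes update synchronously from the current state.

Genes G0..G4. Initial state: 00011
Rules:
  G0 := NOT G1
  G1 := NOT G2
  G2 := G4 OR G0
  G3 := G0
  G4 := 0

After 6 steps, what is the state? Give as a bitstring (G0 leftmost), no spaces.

Step 1: G0=NOT G1=NOT 0=1 G1=NOT G2=NOT 0=1 G2=G4|G0=1|0=1 G3=G0=0 G4=0(const) -> 11100
Step 2: G0=NOT G1=NOT 1=0 G1=NOT G2=NOT 1=0 G2=G4|G0=0|1=1 G3=G0=1 G4=0(const) -> 00110
Step 3: G0=NOT G1=NOT 0=1 G1=NOT G2=NOT 1=0 G2=G4|G0=0|0=0 G3=G0=0 G4=0(const) -> 10000
Step 4: G0=NOT G1=NOT 0=1 G1=NOT G2=NOT 0=1 G2=G4|G0=0|1=1 G3=G0=1 G4=0(const) -> 11110
Step 5: G0=NOT G1=NOT 1=0 G1=NOT G2=NOT 1=0 G2=G4|G0=0|1=1 G3=G0=1 G4=0(const) -> 00110
Step 6: G0=NOT G1=NOT 0=1 G1=NOT G2=NOT 1=0 G2=G4|G0=0|0=0 G3=G0=0 G4=0(const) -> 10000

10000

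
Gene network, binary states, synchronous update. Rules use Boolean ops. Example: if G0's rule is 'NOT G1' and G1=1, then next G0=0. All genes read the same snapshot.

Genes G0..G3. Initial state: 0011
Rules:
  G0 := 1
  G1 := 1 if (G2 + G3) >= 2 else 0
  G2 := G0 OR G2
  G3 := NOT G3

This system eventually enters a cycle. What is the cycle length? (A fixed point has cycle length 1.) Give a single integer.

Step 0: 0011
Step 1: G0=1(const) G1=(1+1>=2)=1 G2=G0|G2=0|1=1 G3=NOT G3=NOT 1=0 -> 1110
Step 2: G0=1(const) G1=(1+0>=2)=0 G2=G0|G2=1|1=1 G3=NOT G3=NOT 0=1 -> 1011
Step 3: G0=1(const) G1=(1+1>=2)=1 G2=G0|G2=1|1=1 G3=NOT G3=NOT 1=0 -> 1110
State from step 3 equals state from step 1 -> cycle length 2

Answer: 2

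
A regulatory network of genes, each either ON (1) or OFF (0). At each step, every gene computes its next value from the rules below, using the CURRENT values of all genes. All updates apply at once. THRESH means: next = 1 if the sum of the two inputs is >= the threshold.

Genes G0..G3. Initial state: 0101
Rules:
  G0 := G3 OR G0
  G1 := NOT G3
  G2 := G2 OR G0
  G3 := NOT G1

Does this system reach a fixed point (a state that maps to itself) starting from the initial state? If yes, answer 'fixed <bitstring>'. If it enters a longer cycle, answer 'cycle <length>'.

Answer: cycle 2

Derivation:
Step 0: 0101
Step 1: G0=G3|G0=1|0=1 G1=NOT G3=NOT 1=0 G2=G2|G0=0|0=0 G3=NOT G1=NOT 1=0 -> 1000
Step 2: G0=G3|G0=0|1=1 G1=NOT G3=NOT 0=1 G2=G2|G0=0|1=1 G3=NOT G1=NOT 0=1 -> 1111
Step 3: G0=G3|G0=1|1=1 G1=NOT G3=NOT 1=0 G2=G2|G0=1|1=1 G3=NOT G1=NOT 1=0 -> 1010
Step 4: G0=G3|G0=0|1=1 G1=NOT G3=NOT 0=1 G2=G2|G0=1|1=1 G3=NOT G1=NOT 0=1 -> 1111
Cycle of length 2 starting at step 2 -> no fixed point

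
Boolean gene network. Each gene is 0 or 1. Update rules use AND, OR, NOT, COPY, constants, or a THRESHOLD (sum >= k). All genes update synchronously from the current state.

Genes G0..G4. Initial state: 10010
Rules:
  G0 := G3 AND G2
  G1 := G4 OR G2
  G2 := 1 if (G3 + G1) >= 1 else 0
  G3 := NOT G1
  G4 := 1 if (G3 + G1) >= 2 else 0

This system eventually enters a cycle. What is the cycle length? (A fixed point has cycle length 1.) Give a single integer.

Answer: 1

Derivation:
Step 0: 10010
Step 1: G0=G3&G2=1&0=0 G1=G4|G2=0|0=0 G2=(1+0>=1)=1 G3=NOT G1=NOT 0=1 G4=(1+0>=2)=0 -> 00110
Step 2: G0=G3&G2=1&1=1 G1=G4|G2=0|1=1 G2=(1+0>=1)=1 G3=NOT G1=NOT 0=1 G4=(1+0>=2)=0 -> 11110
Step 3: G0=G3&G2=1&1=1 G1=G4|G2=0|1=1 G2=(1+1>=1)=1 G3=NOT G1=NOT 1=0 G4=(1+1>=2)=1 -> 11101
Step 4: G0=G3&G2=0&1=0 G1=G4|G2=1|1=1 G2=(0+1>=1)=1 G3=NOT G1=NOT 1=0 G4=(0+1>=2)=0 -> 01100
Step 5: G0=G3&G2=0&1=0 G1=G4|G2=0|1=1 G2=(0+1>=1)=1 G3=NOT G1=NOT 1=0 G4=(0+1>=2)=0 -> 01100
State from step 5 equals state from step 4 -> cycle length 1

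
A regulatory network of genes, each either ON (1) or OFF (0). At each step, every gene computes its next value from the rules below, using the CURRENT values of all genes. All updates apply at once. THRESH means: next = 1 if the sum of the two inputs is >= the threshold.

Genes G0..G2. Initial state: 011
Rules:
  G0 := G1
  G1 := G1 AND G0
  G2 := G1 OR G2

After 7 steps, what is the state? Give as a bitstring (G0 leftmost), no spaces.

Step 1: G0=G1=1 G1=G1&G0=1&0=0 G2=G1|G2=1|1=1 -> 101
Step 2: G0=G1=0 G1=G1&G0=0&1=0 G2=G1|G2=0|1=1 -> 001
Step 3: G0=G1=0 G1=G1&G0=0&0=0 G2=G1|G2=0|1=1 -> 001
Step 4: G0=G1=0 G1=G1&G0=0&0=0 G2=G1|G2=0|1=1 -> 001
Step 5: G0=G1=0 G1=G1&G0=0&0=0 G2=G1|G2=0|1=1 -> 001
Step 6: G0=G1=0 G1=G1&G0=0&0=0 G2=G1|G2=0|1=1 -> 001
Step 7: G0=G1=0 G1=G1&G0=0&0=0 G2=G1|G2=0|1=1 -> 001

001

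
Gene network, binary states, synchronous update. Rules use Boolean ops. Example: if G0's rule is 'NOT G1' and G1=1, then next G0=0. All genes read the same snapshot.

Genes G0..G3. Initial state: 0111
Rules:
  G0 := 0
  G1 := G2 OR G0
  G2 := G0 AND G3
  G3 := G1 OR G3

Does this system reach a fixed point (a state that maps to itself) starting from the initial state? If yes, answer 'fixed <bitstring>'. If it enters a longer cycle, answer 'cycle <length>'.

Step 0: 0111
Step 1: G0=0(const) G1=G2|G0=1|0=1 G2=G0&G3=0&1=0 G3=G1|G3=1|1=1 -> 0101
Step 2: G0=0(const) G1=G2|G0=0|0=0 G2=G0&G3=0&1=0 G3=G1|G3=1|1=1 -> 0001
Step 3: G0=0(const) G1=G2|G0=0|0=0 G2=G0&G3=0&1=0 G3=G1|G3=0|1=1 -> 0001
Fixed point reached at step 2: 0001

Answer: fixed 0001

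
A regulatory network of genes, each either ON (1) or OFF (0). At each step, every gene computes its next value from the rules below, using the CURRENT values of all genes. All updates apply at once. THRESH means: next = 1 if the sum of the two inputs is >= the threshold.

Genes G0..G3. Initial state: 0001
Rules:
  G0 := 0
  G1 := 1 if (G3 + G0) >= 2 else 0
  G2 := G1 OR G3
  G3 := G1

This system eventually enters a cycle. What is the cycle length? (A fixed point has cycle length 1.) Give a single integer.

Step 0: 0001
Step 1: G0=0(const) G1=(1+0>=2)=0 G2=G1|G3=0|1=1 G3=G1=0 -> 0010
Step 2: G0=0(const) G1=(0+0>=2)=0 G2=G1|G3=0|0=0 G3=G1=0 -> 0000
Step 3: G0=0(const) G1=(0+0>=2)=0 G2=G1|G3=0|0=0 G3=G1=0 -> 0000
State from step 3 equals state from step 2 -> cycle length 1

Answer: 1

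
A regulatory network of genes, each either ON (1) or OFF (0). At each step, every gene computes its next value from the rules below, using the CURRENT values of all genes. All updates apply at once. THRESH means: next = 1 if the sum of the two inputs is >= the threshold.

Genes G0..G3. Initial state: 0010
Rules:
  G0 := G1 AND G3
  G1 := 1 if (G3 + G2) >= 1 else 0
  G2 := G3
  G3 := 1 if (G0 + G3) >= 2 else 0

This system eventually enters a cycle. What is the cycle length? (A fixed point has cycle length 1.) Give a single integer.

Answer: 1

Derivation:
Step 0: 0010
Step 1: G0=G1&G3=0&0=0 G1=(0+1>=1)=1 G2=G3=0 G3=(0+0>=2)=0 -> 0100
Step 2: G0=G1&G3=1&0=0 G1=(0+0>=1)=0 G2=G3=0 G3=(0+0>=2)=0 -> 0000
Step 3: G0=G1&G3=0&0=0 G1=(0+0>=1)=0 G2=G3=0 G3=(0+0>=2)=0 -> 0000
State from step 3 equals state from step 2 -> cycle length 1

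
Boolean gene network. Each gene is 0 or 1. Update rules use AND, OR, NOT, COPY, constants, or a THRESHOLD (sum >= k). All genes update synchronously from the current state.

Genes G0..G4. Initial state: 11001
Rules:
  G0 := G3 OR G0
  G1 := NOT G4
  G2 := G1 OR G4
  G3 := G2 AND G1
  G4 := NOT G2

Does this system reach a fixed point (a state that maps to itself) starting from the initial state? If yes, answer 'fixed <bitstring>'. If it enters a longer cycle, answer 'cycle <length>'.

Step 0: 11001
Step 1: G0=G3|G0=0|1=1 G1=NOT G4=NOT 1=0 G2=G1|G4=1|1=1 G3=G2&G1=0&1=0 G4=NOT G2=NOT 0=1 -> 10101
Step 2: G0=G3|G0=0|1=1 G1=NOT G4=NOT 1=0 G2=G1|G4=0|1=1 G3=G2&G1=1&0=0 G4=NOT G2=NOT 1=0 -> 10100
Step 3: G0=G3|G0=0|1=1 G1=NOT G4=NOT 0=1 G2=G1|G4=0|0=0 G3=G2&G1=1&0=0 G4=NOT G2=NOT 1=0 -> 11000
Step 4: G0=G3|G0=0|1=1 G1=NOT G4=NOT 0=1 G2=G1|G4=1|0=1 G3=G2&G1=0&1=0 G4=NOT G2=NOT 0=1 -> 11101
Step 5: G0=G3|G0=0|1=1 G1=NOT G4=NOT 1=0 G2=G1|G4=1|1=1 G3=G2&G1=1&1=1 G4=NOT G2=NOT 1=0 -> 10110
Step 6: G0=G3|G0=1|1=1 G1=NOT G4=NOT 0=1 G2=G1|G4=0|0=0 G3=G2&G1=1&0=0 G4=NOT G2=NOT 1=0 -> 11000
Cycle of length 3 starting at step 3 -> no fixed point

Answer: cycle 3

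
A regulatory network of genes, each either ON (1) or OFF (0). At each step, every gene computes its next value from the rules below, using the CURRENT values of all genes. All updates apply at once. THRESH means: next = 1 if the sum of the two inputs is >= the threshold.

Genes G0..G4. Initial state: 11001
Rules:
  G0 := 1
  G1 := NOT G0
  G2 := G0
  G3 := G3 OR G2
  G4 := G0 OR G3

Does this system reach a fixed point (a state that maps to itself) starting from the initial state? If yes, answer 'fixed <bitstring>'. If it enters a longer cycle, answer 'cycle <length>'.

Answer: fixed 10111

Derivation:
Step 0: 11001
Step 1: G0=1(const) G1=NOT G0=NOT 1=0 G2=G0=1 G3=G3|G2=0|0=0 G4=G0|G3=1|0=1 -> 10101
Step 2: G0=1(const) G1=NOT G0=NOT 1=0 G2=G0=1 G3=G3|G2=0|1=1 G4=G0|G3=1|0=1 -> 10111
Step 3: G0=1(const) G1=NOT G0=NOT 1=0 G2=G0=1 G3=G3|G2=1|1=1 G4=G0|G3=1|1=1 -> 10111
Fixed point reached at step 2: 10111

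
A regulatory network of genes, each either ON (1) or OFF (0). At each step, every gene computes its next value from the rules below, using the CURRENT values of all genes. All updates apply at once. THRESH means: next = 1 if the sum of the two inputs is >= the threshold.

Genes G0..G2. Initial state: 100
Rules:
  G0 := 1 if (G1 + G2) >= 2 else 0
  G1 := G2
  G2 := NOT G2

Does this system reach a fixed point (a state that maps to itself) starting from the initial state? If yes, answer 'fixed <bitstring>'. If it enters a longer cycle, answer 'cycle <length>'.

Answer: cycle 2

Derivation:
Step 0: 100
Step 1: G0=(0+0>=2)=0 G1=G2=0 G2=NOT G2=NOT 0=1 -> 001
Step 2: G0=(0+1>=2)=0 G1=G2=1 G2=NOT G2=NOT 1=0 -> 010
Step 3: G0=(1+0>=2)=0 G1=G2=0 G2=NOT G2=NOT 0=1 -> 001
Cycle of length 2 starting at step 1 -> no fixed point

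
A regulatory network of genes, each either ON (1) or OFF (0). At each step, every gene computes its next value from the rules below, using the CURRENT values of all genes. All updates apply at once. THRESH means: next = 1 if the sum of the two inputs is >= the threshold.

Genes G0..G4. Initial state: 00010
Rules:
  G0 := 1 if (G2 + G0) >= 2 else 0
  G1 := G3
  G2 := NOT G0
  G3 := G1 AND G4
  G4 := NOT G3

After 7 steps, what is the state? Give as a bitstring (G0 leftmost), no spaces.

Step 1: G0=(0+0>=2)=0 G1=G3=1 G2=NOT G0=NOT 0=1 G3=G1&G4=0&0=0 G4=NOT G3=NOT 1=0 -> 01100
Step 2: G0=(1+0>=2)=0 G1=G3=0 G2=NOT G0=NOT 0=1 G3=G1&G4=1&0=0 G4=NOT G3=NOT 0=1 -> 00101
Step 3: G0=(1+0>=2)=0 G1=G3=0 G2=NOT G0=NOT 0=1 G3=G1&G4=0&1=0 G4=NOT G3=NOT 0=1 -> 00101
Step 4: G0=(1+0>=2)=0 G1=G3=0 G2=NOT G0=NOT 0=1 G3=G1&G4=0&1=0 G4=NOT G3=NOT 0=1 -> 00101
Step 5: G0=(1+0>=2)=0 G1=G3=0 G2=NOT G0=NOT 0=1 G3=G1&G4=0&1=0 G4=NOT G3=NOT 0=1 -> 00101
Step 6: G0=(1+0>=2)=0 G1=G3=0 G2=NOT G0=NOT 0=1 G3=G1&G4=0&1=0 G4=NOT G3=NOT 0=1 -> 00101
Step 7: G0=(1+0>=2)=0 G1=G3=0 G2=NOT G0=NOT 0=1 G3=G1&G4=0&1=0 G4=NOT G3=NOT 0=1 -> 00101

00101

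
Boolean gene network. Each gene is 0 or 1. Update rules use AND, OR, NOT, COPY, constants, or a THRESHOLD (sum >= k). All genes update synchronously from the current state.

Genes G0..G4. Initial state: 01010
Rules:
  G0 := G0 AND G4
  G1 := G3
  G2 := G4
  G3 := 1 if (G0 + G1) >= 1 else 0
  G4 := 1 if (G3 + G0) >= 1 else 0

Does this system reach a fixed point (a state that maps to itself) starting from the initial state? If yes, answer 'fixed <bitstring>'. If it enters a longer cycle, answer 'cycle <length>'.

Answer: fixed 01111

Derivation:
Step 0: 01010
Step 1: G0=G0&G4=0&0=0 G1=G3=1 G2=G4=0 G3=(0+1>=1)=1 G4=(1+0>=1)=1 -> 01011
Step 2: G0=G0&G4=0&1=0 G1=G3=1 G2=G4=1 G3=(0+1>=1)=1 G4=(1+0>=1)=1 -> 01111
Step 3: G0=G0&G4=0&1=0 G1=G3=1 G2=G4=1 G3=(0+1>=1)=1 G4=(1+0>=1)=1 -> 01111
Fixed point reached at step 2: 01111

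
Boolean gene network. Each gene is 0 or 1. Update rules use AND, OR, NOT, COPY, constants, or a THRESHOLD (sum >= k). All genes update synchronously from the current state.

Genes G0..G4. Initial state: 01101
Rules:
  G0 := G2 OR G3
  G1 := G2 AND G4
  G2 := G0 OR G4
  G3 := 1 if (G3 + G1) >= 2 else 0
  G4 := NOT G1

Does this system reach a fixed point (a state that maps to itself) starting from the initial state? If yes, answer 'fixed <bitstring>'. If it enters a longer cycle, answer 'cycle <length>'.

Step 0: 01101
Step 1: G0=G2|G3=1|0=1 G1=G2&G4=1&1=1 G2=G0|G4=0|1=1 G3=(0+1>=2)=0 G4=NOT G1=NOT 1=0 -> 11100
Step 2: G0=G2|G3=1|0=1 G1=G2&G4=1&0=0 G2=G0|G4=1|0=1 G3=(0+1>=2)=0 G4=NOT G1=NOT 1=0 -> 10100
Step 3: G0=G2|G3=1|0=1 G1=G2&G4=1&0=0 G2=G0|G4=1|0=1 G3=(0+0>=2)=0 G4=NOT G1=NOT 0=1 -> 10101
Step 4: G0=G2|G3=1|0=1 G1=G2&G4=1&1=1 G2=G0|G4=1|1=1 G3=(0+0>=2)=0 G4=NOT G1=NOT 0=1 -> 11101
Step 5: G0=G2|G3=1|0=1 G1=G2&G4=1&1=1 G2=G0|G4=1|1=1 G3=(0+1>=2)=0 G4=NOT G1=NOT 1=0 -> 11100
Cycle of length 4 starting at step 1 -> no fixed point

Answer: cycle 4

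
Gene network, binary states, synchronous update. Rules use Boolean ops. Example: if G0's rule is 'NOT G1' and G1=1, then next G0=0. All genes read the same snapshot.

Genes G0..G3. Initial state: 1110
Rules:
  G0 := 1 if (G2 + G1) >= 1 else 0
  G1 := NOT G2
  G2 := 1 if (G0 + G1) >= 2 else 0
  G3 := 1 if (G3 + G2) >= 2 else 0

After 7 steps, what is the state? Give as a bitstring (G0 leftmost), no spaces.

Step 1: G0=(1+1>=1)=1 G1=NOT G2=NOT 1=0 G2=(1+1>=2)=1 G3=(0+1>=2)=0 -> 1010
Step 2: G0=(1+0>=1)=1 G1=NOT G2=NOT 1=0 G2=(1+0>=2)=0 G3=(0+1>=2)=0 -> 1000
Step 3: G0=(0+0>=1)=0 G1=NOT G2=NOT 0=1 G2=(1+0>=2)=0 G3=(0+0>=2)=0 -> 0100
Step 4: G0=(0+1>=1)=1 G1=NOT G2=NOT 0=1 G2=(0+1>=2)=0 G3=(0+0>=2)=0 -> 1100
Step 5: G0=(0+1>=1)=1 G1=NOT G2=NOT 0=1 G2=(1+1>=2)=1 G3=(0+0>=2)=0 -> 1110
Step 6: G0=(1+1>=1)=1 G1=NOT G2=NOT 1=0 G2=(1+1>=2)=1 G3=(0+1>=2)=0 -> 1010
Step 7: G0=(1+0>=1)=1 G1=NOT G2=NOT 1=0 G2=(1+0>=2)=0 G3=(0+1>=2)=0 -> 1000

1000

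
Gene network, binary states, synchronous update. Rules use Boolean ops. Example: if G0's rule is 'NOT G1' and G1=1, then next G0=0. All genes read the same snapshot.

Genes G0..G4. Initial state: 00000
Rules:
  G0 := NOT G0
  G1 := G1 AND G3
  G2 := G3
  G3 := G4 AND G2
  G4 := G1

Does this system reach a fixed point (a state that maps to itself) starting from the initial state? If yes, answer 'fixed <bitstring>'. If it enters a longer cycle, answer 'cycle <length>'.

Answer: cycle 2

Derivation:
Step 0: 00000
Step 1: G0=NOT G0=NOT 0=1 G1=G1&G3=0&0=0 G2=G3=0 G3=G4&G2=0&0=0 G4=G1=0 -> 10000
Step 2: G0=NOT G0=NOT 1=0 G1=G1&G3=0&0=0 G2=G3=0 G3=G4&G2=0&0=0 G4=G1=0 -> 00000
Cycle of length 2 starting at step 0 -> no fixed point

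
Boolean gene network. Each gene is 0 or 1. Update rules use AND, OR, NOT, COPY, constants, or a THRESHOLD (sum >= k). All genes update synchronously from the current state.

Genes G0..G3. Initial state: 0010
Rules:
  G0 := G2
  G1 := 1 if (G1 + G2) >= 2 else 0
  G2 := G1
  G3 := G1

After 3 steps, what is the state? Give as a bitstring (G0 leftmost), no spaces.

Step 1: G0=G2=1 G1=(0+1>=2)=0 G2=G1=0 G3=G1=0 -> 1000
Step 2: G0=G2=0 G1=(0+0>=2)=0 G2=G1=0 G3=G1=0 -> 0000
Step 3: G0=G2=0 G1=(0+0>=2)=0 G2=G1=0 G3=G1=0 -> 0000

0000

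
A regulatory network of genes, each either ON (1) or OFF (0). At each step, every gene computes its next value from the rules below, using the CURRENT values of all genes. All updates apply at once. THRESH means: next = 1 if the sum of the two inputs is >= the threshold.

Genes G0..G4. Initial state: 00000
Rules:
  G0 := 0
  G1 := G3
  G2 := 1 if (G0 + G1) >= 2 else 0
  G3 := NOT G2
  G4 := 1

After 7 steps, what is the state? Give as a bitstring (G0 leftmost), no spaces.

Step 1: G0=0(const) G1=G3=0 G2=(0+0>=2)=0 G3=NOT G2=NOT 0=1 G4=1(const) -> 00011
Step 2: G0=0(const) G1=G3=1 G2=(0+0>=2)=0 G3=NOT G2=NOT 0=1 G4=1(const) -> 01011
Step 3: G0=0(const) G1=G3=1 G2=(0+1>=2)=0 G3=NOT G2=NOT 0=1 G4=1(const) -> 01011
Step 4: G0=0(const) G1=G3=1 G2=(0+1>=2)=0 G3=NOT G2=NOT 0=1 G4=1(const) -> 01011
Step 5: G0=0(const) G1=G3=1 G2=(0+1>=2)=0 G3=NOT G2=NOT 0=1 G4=1(const) -> 01011
Step 6: G0=0(const) G1=G3=1 G2=(0+1>=2)=0 G3=NOT G2=NOT 0=1 G4=1(const) -> 01011
Step 7: G0=0(const) G1=G3=1 G2=(0+1>=2)=0 G3=NOT G2=NOT 0=1 G4=1(const) -> 01011

01011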